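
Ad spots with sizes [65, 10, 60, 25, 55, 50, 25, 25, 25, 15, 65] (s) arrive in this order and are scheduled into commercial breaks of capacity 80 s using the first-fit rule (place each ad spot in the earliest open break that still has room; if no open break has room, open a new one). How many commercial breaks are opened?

  65 → break 1 (new)  [load 65/80]
  10 → break 1  [load 75/80]
  60 → break 2 (new)  [load 60/80]
  25 → break 3 (new)  [load 25/80]
  55 → break 3  [load 80/80]
  50 → break 4 (new)  [load 50/80]
  25 → break 4  [load 75/80]
  25 → break 5 (new)  [load 25/80]
  25 → break 5  [load 50/80]
  15 → break 2  [load 75/80]
  65 → break 6 (new)  [load 65/80]
6 commercial breaks opened.

6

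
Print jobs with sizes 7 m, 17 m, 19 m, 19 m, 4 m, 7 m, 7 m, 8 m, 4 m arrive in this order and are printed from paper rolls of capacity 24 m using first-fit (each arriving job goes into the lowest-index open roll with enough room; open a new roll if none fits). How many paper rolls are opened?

  7 → roll 1 (new)  [load 7/24]
  17 → roll 1  [load 24/24]
  19 → roll 2 (new)  [load 19/24]
  19 → roll 3 (new)  [load 19/24]
  4 → roll 2  [load 23/24]
  7 → roll 4 (new)  [load 7/24]
  7 → roll 4  [load 14/24]
  8 → roll 4  [load 22/24]
  4 → roll 3  [load 23/24]
4 paper rolls opened.

4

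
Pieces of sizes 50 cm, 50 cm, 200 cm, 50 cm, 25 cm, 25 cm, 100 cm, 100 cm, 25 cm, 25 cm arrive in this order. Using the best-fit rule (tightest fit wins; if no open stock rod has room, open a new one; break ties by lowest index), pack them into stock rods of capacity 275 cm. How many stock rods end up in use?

  50 → stock rod 1 (new)  [load 50/275]
  50 → stock rod 1  [load 100/275]
  200 → stock rod 2 (new)  [load 200/275]
  50 → stock rod 2  [load 250/275]
  25 → stock rod 2  [load 275/275]
  25 → stock rod 1  [load 125/275]
  100 → stock rod 1  [load 225/275]
  100 → stock rod 3 (new)  [load 100/275]
  25 → stock rod 1  [load 250/275]
  25 → stock rod 1  [load 275/275]
3 stock rods opened.

3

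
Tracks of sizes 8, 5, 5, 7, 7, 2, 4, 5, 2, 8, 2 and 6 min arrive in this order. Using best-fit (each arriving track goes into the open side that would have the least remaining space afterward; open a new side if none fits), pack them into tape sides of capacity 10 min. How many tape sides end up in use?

  8 → side 1 (new)  [load 8/10]
  5 → side 2 (new)  [load 5/10]
  5 → side 2  [load 10/10]
  7 → side 3 (new)  [load 7/10]
  7 → side 4 (new)  [load 7/10]
  2 → side 1  [load 10/10]
  4 → side 5 (new)  [load 4/10]
  5 → side 5  [load 9/10]
  2 → side 3  [load 9/10]
  8 → side 6 (new)  [load 8/10]
  2 → side 6  [load 10/10]
  6 → side 7 (new)  [load 6/10]
7 tape sides opened.

7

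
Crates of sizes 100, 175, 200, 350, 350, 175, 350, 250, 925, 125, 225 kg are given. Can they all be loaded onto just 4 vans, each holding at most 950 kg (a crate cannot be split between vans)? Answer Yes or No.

A valid assignment using 4 vans:
  van 1: 925 = 925
  van 2: 350 + 350 + 250 = 950
  van 3: 350 + 225 + 200 + 175 = 950
  van 4: 175 + 125 + 100 = 400
Every load is within 950 kg, so 4 vans suffice.

Yes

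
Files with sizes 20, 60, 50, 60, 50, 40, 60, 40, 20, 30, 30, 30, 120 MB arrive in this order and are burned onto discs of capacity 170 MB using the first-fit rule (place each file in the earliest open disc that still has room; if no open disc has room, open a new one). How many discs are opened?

  20 → disc 1 (new)  [load 20/170]
  60 → disc 1  [load 80/170]
  50 → disc 1  [load 130/170]
  60 → disc 2 (new)  [load 60/170]
  50 → disc 2  [load 110/170]
  40 → disc 1  [load 170/170]
  60 → disc 2  [load 170/170]
  40 → disc 3 (new)  [load 40/170]
  20 → disc 3  [load 60/170]
  30 → disc 3  [load 90/170]
  30 → disc 3  [load 120/170]
  30 → disc 3  [load 150/170]
  120 → disc 4 (new)  [load 120/170]
4 discs opened.

4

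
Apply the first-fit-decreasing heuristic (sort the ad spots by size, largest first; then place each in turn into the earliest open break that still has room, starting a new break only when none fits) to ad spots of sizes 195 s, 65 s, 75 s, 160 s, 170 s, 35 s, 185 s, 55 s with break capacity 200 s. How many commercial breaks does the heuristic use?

Sorted descending: 195, 185, 170, 160, 75, 65, 55, 35.
  195 → break 1 (new)  [load 195/200]
  185 → break 2 (new)  [load 185/200]
  170 → break 3 (new)  [load 170/200]
  160 → break 4 (new)  [load 160/200]
  75 → break 5 (new)  [load 75/200]
  65 → break 5  [load 140/200]
  55 → break 5  [load 195/200]
  35 → break 4  [load 195/200]
5 commercial breaks opened.

5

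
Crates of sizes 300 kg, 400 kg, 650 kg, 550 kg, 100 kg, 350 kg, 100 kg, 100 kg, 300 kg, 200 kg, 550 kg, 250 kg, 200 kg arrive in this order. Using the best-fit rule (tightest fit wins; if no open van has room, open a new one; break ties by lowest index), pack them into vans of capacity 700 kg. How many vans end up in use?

  300 → van 1 (new)  [load 300/700]
  400 → van 1  [load 700/700]
  650 → van 2 (new)  [load 650/700]
  550 → van 3 (new)  [load 550/700]
  100 → van 3  [load 650/700]
  350 → van 4 (new)  [load 350/700]
  100 → van 4  [load 450/700]
  100 → van 4  [load 550/700]
  300 → van 5 (new)  [load 300/700]
  200 → van 5  [load 500/700]
  550 → van 6 (new)  [load 550/700]
  250 → van 7 (new)  [load 250/700]
  200 → van 5  [load 700/700]
7 vans opened.

7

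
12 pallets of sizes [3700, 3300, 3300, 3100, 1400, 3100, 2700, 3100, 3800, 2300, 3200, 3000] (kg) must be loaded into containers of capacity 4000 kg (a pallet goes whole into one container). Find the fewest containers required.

Total = 3800 + 3700 + 3300 + 3300 + 3200 + 3100 + 3100 + 3100 + 3000 + 2700 + 2300 + 1400 = 36000 kg.
Lower bound: ⌈36000/4000⌉ = 9 containers.
Also, 11 pallets each exceed 2000 kg, and no two of those can share a container, so at least 11 containers are needed.
A packing using 11 containers:
  container 1: 3800 = 3800
  container 2: 3700 = 3700
  container 3: 3300 = 3300
  container 4: 3300 = 3300
  container 5: 3200 = 3200
  container 6: 3100 = 3100
  container 7: 3100 = 3100
  container 8: 3100 = 3100
  container 9: 3000 = 3000
  container 10: 2700 = 2700
  container 11: 2300 + 1400 = 3700
This matches the lower bound, so 11 is optimal.

11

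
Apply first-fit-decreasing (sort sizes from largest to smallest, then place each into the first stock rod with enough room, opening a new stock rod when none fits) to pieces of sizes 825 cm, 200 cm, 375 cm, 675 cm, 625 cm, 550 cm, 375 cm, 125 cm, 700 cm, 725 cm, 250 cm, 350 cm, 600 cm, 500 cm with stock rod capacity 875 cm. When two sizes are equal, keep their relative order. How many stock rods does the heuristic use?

9

Sorted descending: 825, 725, 700, 675, 625, 600, 550, 500, 375, 375, 350, 250, 200, 125.
  825 → stock rod 1 (new)  [load 825/875]
  725 → stock rod 2 (new)  [load 725/875]
  700 → stock rod 3 (new)  [load 700/875]
  675 → stock rod 4 (new)  [load 675/875]
  625 → stock rod 5 (new)  [load 625/875]
  600 → stock rod 6 (new)  [load 600/875]
  550 → stock rod 7 (new)  [load 550/875]
  500 → stock rod 8 (new)  [load 500/875]
  375 → stock rod 8  [load 875/875]
  375 → stock rod 9 (new)  [load 375/875]
  350 → stock rod 9  [load 725/875]
  250 → stock rod 5  [load 875/875]
  200 → stock rod 4  [load 875/875]
  125 → stock rod 2  [load 850/875]
9 stock rods opened.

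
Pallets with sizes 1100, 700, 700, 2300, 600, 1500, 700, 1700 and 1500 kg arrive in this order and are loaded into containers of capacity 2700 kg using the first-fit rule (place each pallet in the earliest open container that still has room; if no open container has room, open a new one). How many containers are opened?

  1100 → container 1 (new)  [load 1100/2700]
  700 → container 1  [load 1800/2700]
  700 → container 1  [load 2500/2700]
  2300 → container 2 (new)  [load 2300/2700]
  600 → container 3 (new)  [load 600/2700]
  1500 → container 3  [load 2100/2700]
  700 → container 4 (new)  [load 700/2700]
  1700 → container 4  [load 2400/2700]
  1500 → container 5 (new)  [load 1500/2700]
5 containers opened.

5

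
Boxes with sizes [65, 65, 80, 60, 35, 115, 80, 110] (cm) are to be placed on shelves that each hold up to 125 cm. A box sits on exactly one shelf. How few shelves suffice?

6

Total = 115 + 110 + 80 + 80 + 65 + 65 + 60 + 35 = 610 cm.
Lower bound: ⌈610/125⌉ = 5 shelves.
Also, 6 boxes each exceed 125/2 cm, and no two of those can share a shelf, so at least 6 shelves are needed.
A packing using 6 shelves:
  shelf 1: 115 = 115
  shelf 2: 110 = 110
  shelf 3: 80 + 35 = 115
  shelf 4: 80 = 80
  shelf 5: 65 + 60 = 125
  shelf 6: 65 = 65
This matches the lower bound, so 6 is optimal.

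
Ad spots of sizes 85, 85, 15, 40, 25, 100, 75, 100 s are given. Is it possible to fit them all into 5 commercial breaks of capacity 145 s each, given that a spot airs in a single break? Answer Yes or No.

A valid assignment using 5 commercial breaks:
  break 1: 100 + 40 = 140
  break 2: 100 + 25 + 15 = 140
  break 3: 85 = 85
  break 4: 85 = 85
  break 5: 75 = 75
Every load is within 145 s, so 5 commercial breaks suffice.

Yes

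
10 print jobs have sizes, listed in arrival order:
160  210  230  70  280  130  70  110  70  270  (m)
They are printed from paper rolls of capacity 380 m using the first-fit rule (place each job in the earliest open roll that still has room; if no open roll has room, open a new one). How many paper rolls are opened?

  160 → roll 1 (new)  [load 160/380]
  210 → roll 1  [load 370/380]
  230 → roll 2 (new)  [load 230/380]
  70 → roll 2  [load 300/380]
  280 → roll 3 (new)  [load 280/380]
  130 → roll 4 (new)  [load 130/380]
  70 → roll 2  [load 370/380]
  110 → roll 4  [load 240/380]
  70 → roll 3  [load 350/380]
  270 → roll 5 (new)  [load 270/380]
5 paper rolls opened.

5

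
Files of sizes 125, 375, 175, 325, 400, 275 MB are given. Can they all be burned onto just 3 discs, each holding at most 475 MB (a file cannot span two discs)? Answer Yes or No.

Total = 1675 MB; ⌈1675/475⌉ = 4.
At least 4 discs are required, but only 3 are allowed.

No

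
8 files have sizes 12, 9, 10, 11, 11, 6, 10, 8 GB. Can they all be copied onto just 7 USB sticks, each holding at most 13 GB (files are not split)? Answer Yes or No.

Total = 77 GB; ⌈77/13⌉ = 6.
7 files each exceed half the capacity and cannot share a USB stick, forcing at least 7 USB sticks.
The bound of 7 does not rule out 7, but exhaustive search shows no assignment into 7 USB sticks of capacity 13 GB exists — the minimum is 8.

No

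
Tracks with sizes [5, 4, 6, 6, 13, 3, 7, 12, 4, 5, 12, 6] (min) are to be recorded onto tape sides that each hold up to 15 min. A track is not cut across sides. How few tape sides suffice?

Total = 13 + 12 + 12 + 7 + 6 + 6 + 6 + 5 + 5 + 4 + 4 + 3 = 83 min.
Lower bound: ⌈83/15⌉ = 6 tape sides.
A packing using 6 tape sides:
  side 1: 13 = 13
  side 2: 12 + 3 = 15
  side 3: 12 = 12
  side 4: 7 + 6 = 13
  side 5: 6 + 5 + 4 = 15
  side 6: 6 + 5 + 4 = 15
This matches the lower bound, so 6 is optimal.

6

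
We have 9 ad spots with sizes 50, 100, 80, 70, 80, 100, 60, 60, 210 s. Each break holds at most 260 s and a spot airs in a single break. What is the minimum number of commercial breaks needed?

4

Total = 210 + 100 + 100 + 80 + 80 + 70 + 60 + 60 + 50 = 810 s.
Lower bound: ⌈810/260⌉ = 4 commercial breaks.
A packing using 4 commercial breaks:
  break 1: 210 + 50 = 260
  break 2: 100 + 100 + 60 = 260
  break 3: 80 + 80 + 70 = 230
  break 4: 60 = 60
This matches the lower bound, so 4 is optimal.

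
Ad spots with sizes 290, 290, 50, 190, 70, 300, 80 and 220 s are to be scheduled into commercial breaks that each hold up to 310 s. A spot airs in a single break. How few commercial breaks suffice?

5

Total = 300 + 290 + 290 + 220 + 190 + 80 + 70 + 50 = 1490 s.
Lower bound: ⌈1490/310⌉ = 5 commercial breaks.
A packing using 5 commercial breaks:
  break 1: 300 = 300
  break 2: 290 = 290
  break 3: 290 = 290
  break 4: 220 + 80 = 300
  break 5: 190 + 70 + 50 = 310
This matches the lower bound, so 5 is optimal.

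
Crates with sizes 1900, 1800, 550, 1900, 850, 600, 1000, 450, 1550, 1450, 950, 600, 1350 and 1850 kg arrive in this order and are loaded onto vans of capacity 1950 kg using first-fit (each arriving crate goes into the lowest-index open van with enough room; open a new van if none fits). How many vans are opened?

  1900 → van 1 (new)  [load 1900/1950]
  1800 → van 2 (new)  [load 1800/1950]
  550 → van 3 (new)  [load 550/1950]
  1900 → van 4 (new)  [load 1900/1950]
  850 → van 3  [load 1400/1950]
  600 → van 5 (new)  [load 600/1950]
  1000 → van 5  [load 1600/1950]
  450 → van 3  [load 1850/1950]
  1550 → van 6 (new)  [load 1550/1950]
  1450 → van 7 (new)  [load 1450/1950]
  950 → van 8 (new)  [load 950/1950]
  600 → van 8  [load 1550/1950]
  1350 → van 9 (new)  [load 1350/1950]
  1850 → van 10 (new)  [load 1850/1950]
10 vans opened.

10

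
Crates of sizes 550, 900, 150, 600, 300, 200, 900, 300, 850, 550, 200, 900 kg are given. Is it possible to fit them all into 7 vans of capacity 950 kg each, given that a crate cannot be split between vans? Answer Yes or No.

Total = 6400 kg; ⌈6400/950⌉ = 7.
The bound of 7 does not rule out 7, but exhaustive search shows no assignment into 7 vans of capacity 950 kg exists — the minimum is 8.

No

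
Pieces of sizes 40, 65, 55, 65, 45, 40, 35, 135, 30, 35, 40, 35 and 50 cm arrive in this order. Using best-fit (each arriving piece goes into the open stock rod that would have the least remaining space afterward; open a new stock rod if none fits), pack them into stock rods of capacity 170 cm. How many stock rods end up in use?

5

  40 → stock rod 1 (new)  [load 40/170]
  65 → stock rod 1  [load 105/170]
  55 → stock rod 1  [load 160/170]
  65 → stock rod 2 (new)  [load 65/170]
  45 → stock rod 2  [load 110/170]
  40 → stock rod 2  [load 150/170]
  35 → stock rod 3 (new)  [load 35/170]
  135 → stock rod 3  [load 170/170]
  30 → stock rod 4 (new)  [load 30/170]
  35 → stock rod 4  [load 65/170]
  40 → stock rod 4  [load 105/170]
  35 → stock rod 4  [load 140/170]
  50 → stock rod 5 (new)  [load 50/170]
5 stock rods opened.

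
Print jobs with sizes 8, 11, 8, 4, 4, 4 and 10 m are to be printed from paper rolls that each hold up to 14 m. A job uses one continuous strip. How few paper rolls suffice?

Total = 11 + 10 + 8 + 8 + 4 + 4 + 4 = 49 m.
Lower bound: ⌈49/14⌉ = 4 paper rolls.
A packing using 4 paper rolls:
  roll 1: 11 = 11
  roll 2: 10 + 4 = 14
  roll 3: 8 + 4 = 12
  roll 4: 8 + 4 = 12
This matches the lower bound, so 4 is optimal.

4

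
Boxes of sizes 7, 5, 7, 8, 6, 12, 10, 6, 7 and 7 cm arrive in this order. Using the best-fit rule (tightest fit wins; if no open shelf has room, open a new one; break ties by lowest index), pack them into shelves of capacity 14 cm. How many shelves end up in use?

  7 → shelf 1 (new)  [load 7/14]
  5 → shelf 1  [load 12/14]
  7 → shelf 2 (new)  [load 7/14]
  8 → shelf 3 (new)  [load 8/14]
  6 → shelf 3  [load 14/14]
  12 → shelf 4 (new)  [load 12/14]
  10 → shelf 5 (new)  [load 10/14]
  6 → shelf 2  [load 13/14]
  7 → shelf 6 (new)  [load 7/14]
  7 → shelf 6  [load 14/14]
6 shelves opened.

6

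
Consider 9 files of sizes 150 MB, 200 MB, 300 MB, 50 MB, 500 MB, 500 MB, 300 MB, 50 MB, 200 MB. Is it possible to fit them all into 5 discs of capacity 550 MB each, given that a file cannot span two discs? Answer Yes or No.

A valid assignment using 5 discs:
  disc 1: 500 + 50 = 550
  disc 2: 500 + 50 = 550
  disc 3: 300 + 200 = 500
  disc 4: 300 + 200 = 500
  disc 5: 150 = 150
Every load is within 550 MB, so 5 discs suffice.

Yes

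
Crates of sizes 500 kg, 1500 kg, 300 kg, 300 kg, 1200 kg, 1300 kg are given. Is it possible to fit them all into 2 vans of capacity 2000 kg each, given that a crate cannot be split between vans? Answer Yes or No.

Total = 5100 kg; ⌈5100/2000⌉ = 3.
At least 3 vans are required, but only 2 are allowed.

No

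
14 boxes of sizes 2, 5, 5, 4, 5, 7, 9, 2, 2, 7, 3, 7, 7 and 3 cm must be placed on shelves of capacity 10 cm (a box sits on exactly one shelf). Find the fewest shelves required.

8

Total = 9 + 7 + 7 + 7 + 7 + 5 + 5 + 5 + 4 + 3 + 3 + 2 + 2 + 2 = 68 cm.
Lower bound: ⌈68/10⌉ = 7 shelves.
A packing using 8 shelves:
  shelf 1: 9 = 9
  shelf 2: 7 + 3 = 10
  shelf 3: 7 + 3 = 10
  shelf 4: 7 + 2 = 9
  shelf 5: 7 + 2 = 9
  shelf 6: 5 + 5 = 10
  shelf 7: 5 + 4 = 9
  shelf 8: 2 = 2
No arrangement into 7 shelves stays within capacity, so 8 is optimal.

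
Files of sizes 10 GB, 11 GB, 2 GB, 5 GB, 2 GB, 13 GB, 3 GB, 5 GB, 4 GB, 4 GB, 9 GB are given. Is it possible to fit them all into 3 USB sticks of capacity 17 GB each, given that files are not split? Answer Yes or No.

No

Total = 68 GB; ⌈68/17⌉ = 4.
At least 4 USB sticks are required, but only 3 are allowed.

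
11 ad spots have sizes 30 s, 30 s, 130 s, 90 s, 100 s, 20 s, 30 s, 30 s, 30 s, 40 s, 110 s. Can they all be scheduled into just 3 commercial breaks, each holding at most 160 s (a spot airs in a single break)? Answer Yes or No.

No

Total = 640 s; ⌈640/160⌉ = 4.
At least 4 commercial breaks are required, but only 3 are allowed.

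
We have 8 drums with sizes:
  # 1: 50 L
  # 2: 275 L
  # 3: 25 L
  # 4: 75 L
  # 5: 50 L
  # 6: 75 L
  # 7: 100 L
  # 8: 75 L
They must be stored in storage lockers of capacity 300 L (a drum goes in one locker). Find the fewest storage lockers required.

3

Total = 275 + 100 + 75 + 75 + 75 + 50 + 50 + 25 = 725 L.
Lower bound: ⌈725/300⌉ = 3 storage lockers.
A packing using 3 storage lockers:
  locker 1: 275 + 25 = 300
  locker 2: 100 + 75 + 75 + 50 = 300
  locker 3: 75 + 50 = 125
This matches the lower bound, so 3 is optimal.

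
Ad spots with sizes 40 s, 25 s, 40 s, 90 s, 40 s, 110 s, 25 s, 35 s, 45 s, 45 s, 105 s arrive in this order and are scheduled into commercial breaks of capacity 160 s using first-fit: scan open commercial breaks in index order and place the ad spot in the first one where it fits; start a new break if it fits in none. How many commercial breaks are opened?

4

  40 → break 1 (new)  [load 40/160]
  25 → break 1  [load 65/160]
  40 → break 1  [load 105/160]
  90 → break 2 (new)  [load 90/160]
  40 → break 1  [load 145/160]
  110 → break 3 (new)  [load 110/160]
  25 → break 2  [load 115/160]
  35 → break 2  [load 150/160]
  45 → break 3  [load 155/160]
  45 → break 4 (new)  [load 45/160]
  105 → break 4  [load 150/160]
4 commercial breaks opened.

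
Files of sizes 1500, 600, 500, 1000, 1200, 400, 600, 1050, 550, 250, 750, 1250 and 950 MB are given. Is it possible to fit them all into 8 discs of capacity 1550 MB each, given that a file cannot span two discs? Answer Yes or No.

Yes

A valid assignment using 8 discs:
  disc 1: 1500 = 1500
  disc 2: 1250 + 250 = 1500
  disc 3: 1200 = 1200
  disc 4: 1050 + 500 = 1550
  disc 5: 1000 + 550 = 1550
  disc 6: 950 + 600 = 1550
  disc 7: 750 + 600 = 1350
  disc 8: 400 = 400
Every load is within 1550 MB, so 8 discs suffice.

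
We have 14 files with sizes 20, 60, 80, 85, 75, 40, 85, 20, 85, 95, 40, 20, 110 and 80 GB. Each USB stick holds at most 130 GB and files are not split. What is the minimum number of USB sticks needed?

Total = 110 + 95 + 85 + 85 + 85 + 80 + 80 + 75 + 60 + 40 + 40 + 20 + 20 + 20 = 895 GB.
Lower bound: ⌈895/130⌉ = 7 USB sticks.
Also, 8 files each exceed 65 GB, and no two of those can share a USB stick, so at least 8 USB sticks are needed.
A packing using 9 USB sticks:
  USB stick 1: 110 + 20 = 130
  USB stick 2: 95 + 20 = 115
  USB stick 3: 85 + 40 = 125
  USB stick 4: 85 + 40 = 125
  USB stick 5: 85 + 20 = 105
  USB stick 6: 80 = 80
  USB stick 7: 80 = 80
  USB stick 8: 75 = 75
  USB stick 9: 60 = 60
No arrangement into 8 USB sticks stays within capacity, so 9 is optimal.

9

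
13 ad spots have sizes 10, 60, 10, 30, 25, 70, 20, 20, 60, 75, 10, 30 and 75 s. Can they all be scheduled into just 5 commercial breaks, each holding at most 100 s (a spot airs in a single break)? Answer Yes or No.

Yes

A valid assignment using 5 commercial breaks:
  break 1: 75 + 25 = 100
  break 2: 75 + 20 = 95
  break 3: 70 + 30 = 100
  break 4: 60 + 30 + 10 = 100
  break 5: 60 + 20 + 10 + 10 = 100
Every load is within 100 s, so 5 commercial breaks suffice.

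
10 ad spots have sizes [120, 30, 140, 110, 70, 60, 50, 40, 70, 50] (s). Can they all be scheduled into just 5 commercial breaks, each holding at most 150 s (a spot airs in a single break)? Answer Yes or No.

Total = 740 s; ⌈740/150⌉ = 5.
The bound of 5 does not rule out 5, but exhaustive search shows no assignment into 5 commercial breaks of capacity 150 s exists — the minimum is 6.

No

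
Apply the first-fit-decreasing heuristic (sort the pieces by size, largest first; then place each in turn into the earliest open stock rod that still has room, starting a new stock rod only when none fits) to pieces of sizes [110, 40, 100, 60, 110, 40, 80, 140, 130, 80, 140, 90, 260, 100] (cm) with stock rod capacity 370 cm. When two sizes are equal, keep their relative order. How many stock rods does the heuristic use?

Sorted descending: 260, 140, 140, 130, 110, 110, 100, 100, 90, 80, 80, 60, 40, 40.
  260 → stock rod 1 (new)  [load 260/370]
  140 → stock rod 2 (new)  [load 140/370]
  140 → stock rod 2  [load 280/370]
  130 → stock rod 3 (new)  [load 130/370]
  110 → stock rod 1  [load 370/370]
  110 → stock rod 3  [load 240/370]
  100 → stock rod 3  [load 340/370]
  100 → stock rod 4 (new)  [load 100/370]
  90 → stock rod 2  [load 370/370]
  80 → stock rod 4  [load 180/370]
  80 → stock rod 4  [load 260/370]
  60 → stock rod 4  [load 320/370]
  40 → stock rod 4  [load 360/370]
  40 → stock rod 5 (new)  [load 40/370]
5 stock rods opened.

5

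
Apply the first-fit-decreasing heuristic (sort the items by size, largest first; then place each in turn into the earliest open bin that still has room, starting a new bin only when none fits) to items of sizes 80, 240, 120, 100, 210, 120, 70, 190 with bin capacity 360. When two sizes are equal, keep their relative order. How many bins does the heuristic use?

4

Sorted descending: 240, 210, 190, 120, 120, 100, 80, 70.
  240 → bin 1 (new)  [load 240/360]
  210 → bin 2 (new)  [load 210/360]
  190 → bin 3 (new)  [load 190/360]
  120 → bin 1  [load 360/360]
  120 → bin 2  [load 330/360]
  100 → bin 3  [load 290/360]
  80 → bin 4 (new)  [load 80/360]
  70 → bin 3  [load 360/360]
4 bins opened.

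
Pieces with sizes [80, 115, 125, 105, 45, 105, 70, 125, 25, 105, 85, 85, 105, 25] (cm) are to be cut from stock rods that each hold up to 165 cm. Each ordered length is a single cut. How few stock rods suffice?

Total = 125 + 125 + 115 + 105 + 105 + 105 + 105 + 85 + 85 + 80 + 70 + 45 + 25 + 25 = 1200 cm.
Lower bound: ⌈1200/165⌉ = 8 stock rods.
Also, 9 pieces each exceed 165/2 cm, and no two of those can share a stock rod, so at least 9 stock rods are needed.
A packing using 9 stock rods:
  stock rod 1: 125 + 25 = 150
  stock rod 2: 125 + 25 = 150
  stock rod 3: 115 + 45 = 160
  stock rod 4: 105 = 105
  stock rod 5: 105 = 105
  stock rod 6: 105 = 105
  stock rod 7: 105 = 105
  stock rod 8: 85 + 80 = 165
  stock rod 9: 85 + 70 = 155
This matches the lower bound, so 9 is optimal.

9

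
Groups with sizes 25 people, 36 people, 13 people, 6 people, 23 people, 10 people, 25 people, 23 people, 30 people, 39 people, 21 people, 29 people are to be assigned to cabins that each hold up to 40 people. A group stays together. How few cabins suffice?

9

Total = 39 + 36 + 30 + 29 + 25 + 25 + 23 + 23 + 21 + 13 + 10 + 6 = 280 people.
Lower bound: ⌈280/40⌉ = 7 cabins.
Also, 9 groups each exceed 20 people, and no two of those can share a cabin, so at least 9 cabins are needed.
A packing using 9 cabins:
  cabin 1: 39 = 39
  cabin 2: 36 = 36
  cabin 3: 30 + 10 = 40
  cabin 4: 29 + 6 = 35
  cabin 5: 25 + 13 = 38
  cabin 6: 25 = 25
  cabin 7: 23 = 23
  cabin 8: 23 = 23
  cabin 9: 21 = 21
This matches the lower bound, so 9 is optimal.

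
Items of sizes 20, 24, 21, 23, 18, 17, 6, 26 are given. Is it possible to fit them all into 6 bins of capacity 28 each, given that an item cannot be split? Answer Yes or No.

No

Total = 155; ⌈155/28⌉ = 6.
7 items each exceed half the capacity and cannot share a bin, forcing at least 7 bins.
At least 7 bins are required, but only 6 are allowed.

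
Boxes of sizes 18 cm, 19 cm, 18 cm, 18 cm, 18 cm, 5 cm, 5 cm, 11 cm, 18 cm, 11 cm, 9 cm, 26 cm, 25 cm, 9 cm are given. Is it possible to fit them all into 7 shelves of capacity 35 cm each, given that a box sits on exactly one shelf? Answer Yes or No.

No

Total = 210 cm; ⌈210/35⌉ = 6.
8 boxes each exceed half the capacity and cannot share a shelf, forcing at least 8 shelves.
At least 8 shelves are required, but only 7 are allowed.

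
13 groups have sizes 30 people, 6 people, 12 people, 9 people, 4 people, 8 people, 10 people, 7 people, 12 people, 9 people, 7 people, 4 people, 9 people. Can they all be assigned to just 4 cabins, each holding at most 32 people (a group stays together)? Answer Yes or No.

Total = 127 people; ⌈127/32⌉ = 4.
The bound of 4 does not rule out 4, but exhaustive search shows no assignment into 4 cabins of capacity 32 people exists — the minimum is 5.

No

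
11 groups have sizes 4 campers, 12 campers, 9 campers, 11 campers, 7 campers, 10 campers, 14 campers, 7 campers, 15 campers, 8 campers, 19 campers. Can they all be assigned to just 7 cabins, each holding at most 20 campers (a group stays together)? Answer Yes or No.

A valid assignment using 7 cabins:
  cabin 1: 19 = 19
  cabin 2: 15 + 4 = 19
  cabin 3: 14 = 14
  cabin 4: 12 + 8 = 20
  cabin 5: 11 + 9 = 20
  cabin 6: 10 + 7 = 17
  cabin 7: 7 = 7
Every load is within 20 campers, so 7 cabins suffice.

Yes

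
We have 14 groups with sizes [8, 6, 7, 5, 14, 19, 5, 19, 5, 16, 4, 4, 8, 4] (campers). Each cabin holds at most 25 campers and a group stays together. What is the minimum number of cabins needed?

Total = 19 + 19 + 16 + 14 + 8 + 8 + 7 + 6 + 5 + 5 + 5 + 4 + 4 + 4 = 124 campers.
Lower bound: ⌈124/25⌉ = 5 cabins.
A packing using 5 cabins:
  cabin 1: 19 + 6 = 25
  cabin 2: 19 + 5 = 24
  cabin 3: 16 + 5 + 4 = 25
  cabin 4: 14 + 7 + 4 = 25
  cabin 5: 8 + 8 + 5 + 4 = 25
This matches the lower bound, so 5 is optimal.

5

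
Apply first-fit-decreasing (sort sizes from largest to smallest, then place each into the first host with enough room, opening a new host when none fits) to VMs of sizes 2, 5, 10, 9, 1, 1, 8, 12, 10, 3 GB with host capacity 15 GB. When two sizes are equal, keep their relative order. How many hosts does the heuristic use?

Sorted descending: 12, 10, 10, 9, 8, 5, 3, 2, 1, 1.
  12 → host 1 (new)  [load 12/15]
  10 → host 2 (new)  [load 10/15]
  10 → host 3 (new)  [load 10/15]
  9 → host 4 (new)  [load 9/15]
  8 → host 5 (new)  [load 8/15]
  5 → host 2  [load 15/15]
  3 → host 1  [load 15/15]
  2 → host 3  [load 12/15]
  1 → host 3  [load 13/15]
  1 → host 3  [load 14/15]
5 hosts opened.

5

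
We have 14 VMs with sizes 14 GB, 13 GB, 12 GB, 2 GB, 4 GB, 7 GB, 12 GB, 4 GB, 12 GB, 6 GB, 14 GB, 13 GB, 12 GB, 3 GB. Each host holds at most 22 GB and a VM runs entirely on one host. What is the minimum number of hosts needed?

Total = 14 + 14 + 13 + 13 + 12 + 12 + 12 + 12 + 7 + 6 + 4 + 4 + 3 + 2 = 128 GB.
Lower bound: ⌈128/22⌉ = 6 hosts.
Also, 8 VMs each exceed 11 GB, and no two of those can share a host, so at least 8 hosts are needed.
A packing using 8 hosts:
  host 1: 14 + 7 = 21
  host 2: 14 + 6 + 2 = 22
  host 3: 13 + 4 + 4 = 21
  host 4: 13 + 3 = 16
  host 5: 12 = 12
  host 6: 12 = 12
  host 7: 12 = 12
  host 8: 12 = 12
This matches the lower bound, so 8 is optimal.

8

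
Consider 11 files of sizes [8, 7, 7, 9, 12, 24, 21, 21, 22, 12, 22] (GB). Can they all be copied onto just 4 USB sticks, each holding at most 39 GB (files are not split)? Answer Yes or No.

Total = 165 GB; ⌈165/39⌉ = 5.
At least 5 USB sticks are required, but only 4 are allowed.

No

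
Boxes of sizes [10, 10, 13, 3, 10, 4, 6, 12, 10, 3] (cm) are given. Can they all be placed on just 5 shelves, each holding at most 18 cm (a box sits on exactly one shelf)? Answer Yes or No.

No

Total = 81 cm; ⌈81/18⌉ = 5.
6 boxes each exceed half the capacity and cannot share a shelf, forcing at least 6 shelves.
At least 6 shelves are required, but only 5 are allowed.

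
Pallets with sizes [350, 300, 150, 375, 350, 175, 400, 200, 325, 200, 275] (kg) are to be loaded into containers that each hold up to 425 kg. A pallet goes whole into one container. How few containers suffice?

Total = 400 + 375 + 350 + 350 + 325 + 300 + 275 + 200 + 200 + 175 + 150 = 3100 kg.
Lower bound: ⌈3100/425⌉ = 8 containers.
A packing using 9 containers:
  container 1: 400 = 400
  container 2: 375 = 375
  container 3: 350 = 350
  container 4: 350 = 350
  container 5: 325 = 325
  container 6: 300 = 300
  container 7: 275 + 150 = 425
  container 8: 200 + 200 = 400
  container 9: 175 = 175
No arrangement into 8 containers stays within capacity, so 9 is optimal.

9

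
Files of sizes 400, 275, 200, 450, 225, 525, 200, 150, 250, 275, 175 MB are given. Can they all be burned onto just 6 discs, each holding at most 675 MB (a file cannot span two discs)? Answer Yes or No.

Yes

A valid assignment using 5 discs:
  disc 1: 525 + 150 = 675
  disc 2: 450 + 225 = 675
  disc 3: 400 + 275 = 675
  disc 4: 275 + 250 = 525
  disc 5: 200 + 200 + 175 = 575
That uses only 5 ≤ 6, so 6 discs are enough.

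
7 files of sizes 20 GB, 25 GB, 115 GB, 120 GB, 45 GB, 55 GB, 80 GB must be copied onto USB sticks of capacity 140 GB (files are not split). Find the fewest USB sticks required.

Total = 120 + 115 + 80 + 55 + 45 + 25 + 20 = 460 GB.
Lower bound: ⌈460/140⌉ = 4 USB sticks.
A packing using 4 USB sticks:
  USB stick 1: 120 + 20 = 140
  USB stick 2: 115 + 25 = 140
  USB stick 3: 80 + 55 = 135
  USB stick 4: 45 = 45
This matches the lower bound, so 4 is optimal.

4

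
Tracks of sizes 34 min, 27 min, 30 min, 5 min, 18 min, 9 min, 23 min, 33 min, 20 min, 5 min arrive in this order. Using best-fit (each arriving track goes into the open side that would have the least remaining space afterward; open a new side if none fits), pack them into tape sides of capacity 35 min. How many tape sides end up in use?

7

  34 → side 1 (new)  [load 34/35]
  27 → side 2 (new)  [load 27/35]
  30 → side 3 (new)  [load 30/35]
  5 → side 3  [load 35/35]
  18 → side 4 (new)  [load 18/35]
  9 → side 4  [load 27/35]
  23 → side 5 (new)  [load 23/35]
  33 → side 6 (new)  [load 33/35]
  20 → side 7 (new)  [load 20/35]
  5 → side 2  [load 32/35]
7 tape sides opened.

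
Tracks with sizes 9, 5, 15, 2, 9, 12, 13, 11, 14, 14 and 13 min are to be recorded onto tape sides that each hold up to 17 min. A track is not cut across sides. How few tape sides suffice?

Total = 15 + 14 + 14 + 13 + 13 + 12 + 11 + 9 + 9 + 5 + 2 = 117 min.
Lower bound: ⌈117/17⌉ = 7 tape sides.
Also, 9 tracks each exceed 17/2 min, and no two of those can share a side, so at least 9 tape sides are needed.
A packing using 9 tape sides:
  side 1: 15 + 2 = 17
  side 2: 14 = 14
  side 3: 14 = 14
  side 4: 13 = 13
  side 5: 13 = 13
  side 6: 12 + 5 = 17
  side 7: 11 = 11
  side 8: 9 = 9
  side 9: 9 = 9
This matches the lower bound, so 9 is optimal.

9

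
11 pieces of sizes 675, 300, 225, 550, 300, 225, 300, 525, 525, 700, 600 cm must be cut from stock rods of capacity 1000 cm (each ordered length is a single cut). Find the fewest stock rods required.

6

Total = 700 + 675 + 600 + 550 + 525 + 525 + 300 + 300 + 300 + 225 + 225 = 4925 cm.
Lower bound: ⌈4925/1000⌉ = 5 stock rods.
Also, 6 pieces each exceed 500 cm, and no two of those can share a stock rod, so at least 6 stock rods are needed.
A packing using 6 stock rods:
  stock rod 1: 700 + 300 = 1000
  stock rod 2: 675 + 300 = 975
  stock rod 3: 600 + 300 = 900
  stock rod 4: 550 + 225 + 225 = 1000
  stock rod 5: 525 = 525
  stock rod 6: 525 = 525
This matches the lower bound, so 6 is optimal.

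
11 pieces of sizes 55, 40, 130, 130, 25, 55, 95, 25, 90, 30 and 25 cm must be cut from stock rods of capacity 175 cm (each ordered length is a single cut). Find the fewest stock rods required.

Total = 130 + 130 + 95 + 90 + 55 + 55 + 40 + 30 + 25 + 25 + 25 = 700 cm.
Lower bound: ⌈700/175⌉ = 4 stock rods.
A packing using 5 stock rods:
  stock rod 1: 130 + 40 = 170
  stock rod 2: 130 + 30 = 160
  stock rod 3: 95 + 55 + 25 = 175
  stock rod 4: 90 + 55 + 25 = 170
  stock rod 5: 25 = 25
No arrangement into 4 stock rods stays within capacity, so 5 is optimal.

5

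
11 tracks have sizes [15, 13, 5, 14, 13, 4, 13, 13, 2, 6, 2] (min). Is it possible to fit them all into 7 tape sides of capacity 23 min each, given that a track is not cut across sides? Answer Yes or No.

Yes

A valid assignment using 6 tape sides:
  side 1: 15 + 6 + 2 = 23
  side 2: 14 + 5 + 4 = 23
  side 3: 13 + 2 = 15
  side 4: 13 = 13
  side 5: 13 = 13
  side 6: 13 = 13
That uses only 6 ≤ 7, so 7 tape sides are enough.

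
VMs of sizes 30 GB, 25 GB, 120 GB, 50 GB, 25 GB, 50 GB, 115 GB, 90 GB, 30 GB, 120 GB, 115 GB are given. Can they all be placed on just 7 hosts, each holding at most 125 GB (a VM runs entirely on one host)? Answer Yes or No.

A valid assignment using 7 hosts:
  host 1: 120 = 120
  host 2: 120 = 120
  host 3: 115 = 115
  host 4: 115 = 115
  host 5: 90 + 30 = 120
  host 6: 50 + 50 + 25 = 125
  host 7: 30 + 25 = 55
Every load is within 125 GB, so 7 hosts suffice.

Yes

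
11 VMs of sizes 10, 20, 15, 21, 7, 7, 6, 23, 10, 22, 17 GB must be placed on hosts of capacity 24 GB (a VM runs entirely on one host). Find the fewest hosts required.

8

Total = 23 + 22 + 21 + 20 + 17 + 15 + 10 + 10 + 7 + 7 + 6 = 158 GB.
Lower bound: ⌈158/24⌉ = 7 hosts.
A packing using 8 hosts:
  host 1: 23 = 23
  host 2: 22 = 22
  host 3: 21 = 21
  host 4: 20 = 20
  host 5: 17 + 7 = 24
  host 6: 15 + 7 = 22
  host 7: 10 + 10 = 20
  host 8: 6 = 6
No arrangement into 7 hosts stays within capacity, so 8 is optimal.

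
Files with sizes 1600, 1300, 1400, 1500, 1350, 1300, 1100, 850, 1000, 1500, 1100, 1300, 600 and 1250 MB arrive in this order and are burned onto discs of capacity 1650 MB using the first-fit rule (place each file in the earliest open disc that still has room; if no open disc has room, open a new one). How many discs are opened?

13

  1600 → disc 1 (new)  [load 1600/1650]
  1300 → disc 2 (new)  [load 1300/1650]
  1400 → disc 3 (new)  [load 1400/1650]
  1500 → disc 4 (new)  [load 1500/1650]
  1350 → disc 5 (new)  [load 1350/1650]
  1300 → disc 6 (new)  [load 1300/1650]
  1100 → disc 7 (new)  [load 1100/1650]
  850 → disc 8 (new)  [load 850/1650]
  1000 → disc 9 (new)  [load 1000/1650]
  1500 → disc 10 (new)  [load 1500/1650]
  1100 → disc 11 (new)  [load 1100/1650]
  1300 → disc 12 (new)  [load 1300/1650]
  600 → disc 8  [load 1450/1650]
  1250 → disc 13 (new)  [load 1250/1650]
13 discs opened.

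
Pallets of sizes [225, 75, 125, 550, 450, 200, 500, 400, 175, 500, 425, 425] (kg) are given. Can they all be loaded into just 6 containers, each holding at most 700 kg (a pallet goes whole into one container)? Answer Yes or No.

Total = 4050 kg; ⌈4050/700⌉ = 6.
7 pallets each exceed half the capacity and cannot share a container, forcing at least 7 containers.
At least 7 containers are required, but only 6 are allowed.

No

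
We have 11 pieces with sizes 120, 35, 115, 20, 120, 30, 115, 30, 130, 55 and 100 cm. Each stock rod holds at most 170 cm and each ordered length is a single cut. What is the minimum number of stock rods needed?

6

Total = 130 + 120 + 120 + 115 + 115 + 100 + 55 + 35 + 30 + 30 + 20 = 870 cm.
Lower bound: ⌈870/170⌉ = 6 stock rods.
A packing using 6 stock rods:
  stock rod 1: 130 + 35 = 165
  stock rod 2: 120 + 30 + 20 = 170
  stock rod 3: 120 + 30 = 150
  stock rod 4: 115 + 55 = 170
  stock rod 5: 115 = 115
  stock rod 6: 100 = 100
This matches the lower bound, so 6 is optimal.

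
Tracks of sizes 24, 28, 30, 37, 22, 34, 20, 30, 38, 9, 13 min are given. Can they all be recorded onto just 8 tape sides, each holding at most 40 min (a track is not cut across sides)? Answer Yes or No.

No

Total = 285 min; ⌈285/40⌉ = 8.
The bound of 8 does not rule out 8, but exhaustive search shows no assignment into 8 tape sides of capacity 40 min exists — the minimum is 9.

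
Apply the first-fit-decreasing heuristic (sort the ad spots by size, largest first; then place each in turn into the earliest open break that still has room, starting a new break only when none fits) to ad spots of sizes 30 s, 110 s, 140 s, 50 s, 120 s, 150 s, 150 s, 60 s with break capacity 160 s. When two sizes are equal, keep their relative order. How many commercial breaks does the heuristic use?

Sorted descending: 150, 150, 140, 120, 110, 60, 50, 30.
  150 → break 1 (new)  [load 150/160]
  150 → break 2 (new)  [load 150/160]
  140 → break 3 (new)  [load 140/160]
  120 → break 4 (new)  [load 120/160]
  110 → break 5 (new)  [load 110/160]
  60 → break 6 (new)  [load 60/160]
  50 → break 5  [load 160/160]
  30 → break 4  [load 150/160]
6 commercial breaks opened.

6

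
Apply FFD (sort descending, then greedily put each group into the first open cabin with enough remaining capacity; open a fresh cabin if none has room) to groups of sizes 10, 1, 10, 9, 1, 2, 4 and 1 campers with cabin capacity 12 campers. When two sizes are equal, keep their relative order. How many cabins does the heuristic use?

4

Sorted descending: 10, 10, 9, 4, 2, 1, 1, 1.
  10 → cabin 1 (new)  [load 10/12]
  10 → cabin 2 (new)  [load 10/12]
  9 → cabin 3 (new)  [load 9/12]
  4 → cabin 4 (new)  [load 4/12]
  2 → cabin 1  [load 12/12]
  1 → cabin 2  [load 11/12]
  1 → cabin 2  [load 12/12]
  1 → cabin 3  [load 10/12]
4 cabins opened.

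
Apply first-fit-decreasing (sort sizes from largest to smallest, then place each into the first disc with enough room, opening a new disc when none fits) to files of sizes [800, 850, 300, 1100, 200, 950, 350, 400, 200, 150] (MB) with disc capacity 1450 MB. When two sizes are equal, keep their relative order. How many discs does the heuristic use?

4

Sorted descending: 1100, 950, 850, 800, 400, 350, 300, 200, 200, 150.
  1100 → disc 1 (new)  [load 1100/1450]
  950 → disc 2 (new)  [load 950/1450]
  850 → disc 3 (new)  [load 850/1450]
  800 → disc 4 (new)  [load 800/1450]
  400 → disc 2  [load 1350/1450]
  350 → disc 1  [load 1450/1450]
  300 → disc 3  [load 1150/1450]
  200 → disc 3  [load 1350/1450]
  200 → disc 4  [load 1000/1450]
  150 → disc 4  [load 1150/1450]
4 discs opened.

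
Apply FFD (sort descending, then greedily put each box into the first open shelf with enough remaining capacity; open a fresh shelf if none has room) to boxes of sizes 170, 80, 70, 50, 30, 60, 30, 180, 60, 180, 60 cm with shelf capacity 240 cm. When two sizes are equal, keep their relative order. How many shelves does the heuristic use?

Sorted descending: 180, 180, 170, 80, 70, 60, 60, 60, 50, 30, 30.
  180 → shelf 1 (new)  [load 180/240]
  180 → shelf 2 (new)  [load 180/240]
  170 → shelf 3 (new)  [load 170/240]
  80 → shelf 4 (new)  [load 80/240]
  70 → shelf 3  [load 240/240]
  60 → shelf 1  [load 240/240]
  60 → shelf 2  [load 240/240]
  60 → shelf 4  [load 140/240]
  50 → shelf 4  [load 190/240]
  30 → shelf 4  [load 220/240]
  30 → shelf 5 (new)  [load 30/240]
5 shelves opened.

5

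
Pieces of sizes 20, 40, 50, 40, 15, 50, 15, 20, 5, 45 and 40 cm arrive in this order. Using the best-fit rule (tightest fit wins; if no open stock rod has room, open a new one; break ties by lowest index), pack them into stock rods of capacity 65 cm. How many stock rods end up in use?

  20 → stock rod 1 (new)  [load 20/65]
  40 → stock rod 1  [load 60/65]
  50 → stock rod 2 (new)  [load 50/65]
  40 → stock rod 3 (new)  [load 40/65]
  15 → stock rod 2  [load 65/65]
  50 → stock rod 4 (new)  [load 50/65]
  15 → stock rod 4  [load 65/65]
  20 → stock rod 3  [load 60/65]
  5 → stock rod 1  [load 65/65]
  45 → stock rod 5 (new)  [load 45/65]
  40 → stock rod 6 (new)  [load 40/65]
6 stock rods opened.

6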